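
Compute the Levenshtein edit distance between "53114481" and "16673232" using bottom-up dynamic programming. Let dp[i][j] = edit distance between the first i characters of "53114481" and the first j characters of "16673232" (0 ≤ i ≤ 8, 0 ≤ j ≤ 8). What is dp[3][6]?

   ''  1  6  6  7  3  2  3  2
''  0  1  2  3  4  5  6  7  8
 5  1  1  2  3  4  5  6  7  8
 3  2  2  2  3  4  4  5  6  7
 1  3  2  3  3  4  5  5  6  7
 1  4  3  3  4  4  5  6  6  7
 4  5  4  4  4  5  5  6  7  7
 4  6  5  5  5  5  6  6  7  8
 8  7  6  6  6  6  6  7  7  8
 1  8  7  7  7  7  7  7  8  8

5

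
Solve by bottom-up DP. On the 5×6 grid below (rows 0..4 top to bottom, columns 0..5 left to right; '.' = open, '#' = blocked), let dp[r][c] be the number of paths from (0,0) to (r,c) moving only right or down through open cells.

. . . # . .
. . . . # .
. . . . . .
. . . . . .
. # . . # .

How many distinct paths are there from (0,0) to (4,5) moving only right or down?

37

r\c   0   1   2   3   4   5
  0   1   1   1   0   0   0
  1   1   2   3   3   0   0
  2   1   3   6   9   9   9
  3   1   4  10  19  28  37
  4   1   0  10  29   0  37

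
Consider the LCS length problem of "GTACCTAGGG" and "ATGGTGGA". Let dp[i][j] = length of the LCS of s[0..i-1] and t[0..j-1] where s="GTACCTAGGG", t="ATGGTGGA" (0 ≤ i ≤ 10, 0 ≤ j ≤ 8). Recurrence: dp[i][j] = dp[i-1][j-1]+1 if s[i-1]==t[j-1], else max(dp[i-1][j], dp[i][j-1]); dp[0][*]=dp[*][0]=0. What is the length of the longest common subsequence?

5

   ''  A  T  G  G  T  G  G  A
''  0  0  0  0  0  0  0  0  0
 G  0  0  0  1  1  1  1  1  1
 T  0  0  1  1  1  2  2  2  2
 A  0  1  1  1  1  2  2  2  3
 C  0  1  1  1  1  2  2  2  3
 C  0  1  1  1  1  2  2  2  3
 T  0  1  2  2  2  2  2  2  3
 A  0  1  2  2  2  2  2  2  3
 G  0  1  2  3  3  3  3  3  3
 G  0  1  2  3  4  4  4  4  4
 G  0  1  2  3  4  4  5  5  5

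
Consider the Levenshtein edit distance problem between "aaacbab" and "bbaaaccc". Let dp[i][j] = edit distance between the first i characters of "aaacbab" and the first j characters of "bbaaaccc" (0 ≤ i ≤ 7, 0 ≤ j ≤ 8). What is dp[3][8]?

   ''  b  b  a  a  a  c  c  c
''  0  1  2  3  4  5  6  7  8
 a  1  1  2  2  3  4  5  6  7
 a  2  2  2  2  2  3  4  5  6
 a  3  3  3  2  2  2  3  4  5
 c  4  4  4  3  3  3  2  3  4
 b  5  4  4  4  4  4  3  3  4
 a  6  5  5  4  4  4  4  4  4
 b  7  6  5  5  5  5  5  5  5

5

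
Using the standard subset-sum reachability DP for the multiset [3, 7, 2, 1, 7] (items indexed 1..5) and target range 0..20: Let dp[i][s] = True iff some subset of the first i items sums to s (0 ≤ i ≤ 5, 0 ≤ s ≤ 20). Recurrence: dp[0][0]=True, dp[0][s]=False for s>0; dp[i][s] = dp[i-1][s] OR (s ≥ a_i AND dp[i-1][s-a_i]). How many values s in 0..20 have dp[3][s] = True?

i\s   0   1   2   3   4   5   6   7   8   9  10  11  12  13  14  15  16  17  18  19  20
  0   T   F   F   F   F   F   F   F   F   F   F   F   F   F   F   F   F   F   F   F   F
  1   T   F   F   T   F   F   F   F   F   F   F   F   F   F   F   F   F   F   F   F   F
  2   T   F   F   T   F   F   F   T   F   F   T   F   F   F   F   F   F   F   F   F   F
  3   T   F   T   T   F   T   F   T   F   T   T   F   T   F   F   F   F   F   F   F   F
  4   T   T   T   T   T   T   T   T   T   T   T   T   T   T   F   F   F   F   F   F   F
  5   T   T   T   T   T   T   T   T   T   T   T   T   T   T   T   T   T   T   T   T   T

8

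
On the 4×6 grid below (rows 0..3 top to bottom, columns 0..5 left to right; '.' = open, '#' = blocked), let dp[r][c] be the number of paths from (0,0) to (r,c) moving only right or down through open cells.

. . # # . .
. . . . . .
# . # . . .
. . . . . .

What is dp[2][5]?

6

r\c   0   1   2   3   4   5
  0   1   1   0   0   0   0
  1   1   2   2   2   2   2
  2   0   2   0   2   4   6
  3   0   2   2   4   8  14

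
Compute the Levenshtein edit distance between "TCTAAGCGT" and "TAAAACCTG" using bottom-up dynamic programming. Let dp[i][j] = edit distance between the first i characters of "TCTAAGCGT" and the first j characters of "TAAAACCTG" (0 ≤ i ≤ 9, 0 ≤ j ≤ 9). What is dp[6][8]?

   ''  T  A  A  A  A  C  C  T  G
''  0  1  2  3  4  5  6  7  8  9
 T  1  0  1  2  3  4  5  6  7  8
 C  2  1  1  2  3  4  4  5  6  7
 T  3  2  2  2  3  4  5  5  5  6
 A  4  3  2  2  2  3  4  5  6  6
 A  5  4  3  2  2  2  3  4  5  6
 G  6  5  4  3  3  3  3  4  5  5
 C  7  6  5  4  4  4  3  3  4  5
 G  8  7  6  5  5  5  4  4  4  4
 T  9  8  7  6  6  6  5  5  4  5

5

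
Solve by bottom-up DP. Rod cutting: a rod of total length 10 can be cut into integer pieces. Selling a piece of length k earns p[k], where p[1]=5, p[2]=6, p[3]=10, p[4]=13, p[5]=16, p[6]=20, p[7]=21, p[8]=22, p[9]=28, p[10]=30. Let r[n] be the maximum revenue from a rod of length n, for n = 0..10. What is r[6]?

30

   n    0    1    2    3    4    5    6    7    8    9   10
r[n]    0    5   10   15   20   25   30   35   40   45   50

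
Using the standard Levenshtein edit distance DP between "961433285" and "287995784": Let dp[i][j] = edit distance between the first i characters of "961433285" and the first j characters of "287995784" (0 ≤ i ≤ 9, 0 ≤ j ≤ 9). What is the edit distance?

   ''  2  8  7  9  9  5  7  8  4
''  0  1  2  3  4  5  6  7  8  9
 9  1  1  2  3  3  4  5  6  7  8
 6  2  2  2  3  4  4  5  6  7  8
 1  3  3  3  3  4  5  5  6  7  8
 4  4  4  4  4  4  5  6  6  7  7
 3  5  5  5  5  5  5  6  7  7  8
 3  6  6  6  6  6  6  6  7  8  8
 2  7  6  7  7  7  7  7  7  8  9
 8  8  7  6  7  8  8  8  8  7  8
 5  9  8  7  7  8  9  8  9  8  8

8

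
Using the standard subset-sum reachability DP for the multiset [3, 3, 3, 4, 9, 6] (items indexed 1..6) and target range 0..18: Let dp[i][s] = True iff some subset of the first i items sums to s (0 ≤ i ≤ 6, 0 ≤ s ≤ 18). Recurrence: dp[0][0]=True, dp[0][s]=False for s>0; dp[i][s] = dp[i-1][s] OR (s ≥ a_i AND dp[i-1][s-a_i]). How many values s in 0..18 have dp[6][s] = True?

12

i\s   0   1   2   3   4   5   6   7   8   9  10  11  12  13  14  15  16  17  18
  0   T   F   F   F   F   F   F   F   F   F   F   F   F   F   F   F   F   F   F
  1   T   F   F   T   F   F   F   F   F   F   F   F   F   F   F   F   F   F   F
  2   T   F   F   T   F   F   T   F   F   F   F   F   F   F   F   F   F   F   F
  3   T   F   F   T   F   F   T   F   F   T   F   F   F   F   F   F   F   F   F
  4   T   F   F   T   T   F   T   T   F   T   T   F   F   T   F   F   F   F   F
  5   T   F   F   T   T   F   T   T   F   T   T   F   T   T   F   T   T   F   T
  6   T   F   F   T   T   F   T   T   F   T   T   F   T   T   F   T   T   F   T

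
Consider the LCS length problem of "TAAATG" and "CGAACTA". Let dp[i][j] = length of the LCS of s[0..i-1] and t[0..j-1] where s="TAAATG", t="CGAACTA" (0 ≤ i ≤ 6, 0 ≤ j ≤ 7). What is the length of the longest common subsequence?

3

   ''  C  G  A  A  C  T  A
''  0  0  0  0  0  0  0  0
 T  0  0  0  0  0  0  1  1
 A  0  0  0  1  1  1  1  2
 A  0  0  0  1  2  2  2  2
 A  0  0  0  1  2  2  2  3
 T  0  0  0  1  2  2  3  3
 G  0  0  1  1  2  2  3  3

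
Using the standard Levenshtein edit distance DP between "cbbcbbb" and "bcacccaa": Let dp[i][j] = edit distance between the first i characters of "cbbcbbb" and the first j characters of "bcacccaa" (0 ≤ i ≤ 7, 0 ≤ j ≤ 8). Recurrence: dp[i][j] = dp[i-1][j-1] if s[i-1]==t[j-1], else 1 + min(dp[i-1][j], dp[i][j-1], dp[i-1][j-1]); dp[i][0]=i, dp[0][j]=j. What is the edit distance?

   ''  b  c  a  c  c  c  a  a
''  0  1  2  3  4  5  6  7  8
 c  1  1  1  2  3  4  5  6  7
 b  2  1  2  2  3  4  5  6  7
 b  3  2  2  3  3  4  5  6  7
 c  4  3  2  3  3  3  4  5  6
 b  5  4  3  3  4  4  4  5  6
 b  6  5  4  4  4  5  5  5  6
 b  7  6  5  5  5  5  6  6  6

6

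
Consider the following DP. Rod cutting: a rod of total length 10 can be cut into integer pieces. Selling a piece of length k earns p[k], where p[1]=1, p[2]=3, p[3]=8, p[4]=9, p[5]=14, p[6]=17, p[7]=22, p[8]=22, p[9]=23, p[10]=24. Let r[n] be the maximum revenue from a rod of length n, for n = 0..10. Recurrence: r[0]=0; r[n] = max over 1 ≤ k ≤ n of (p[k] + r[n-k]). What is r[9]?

25

   n    0    1    2    3    4    5    6    7    8    9   10
r[n]    0    1    3    8    9   14   17   22   23   25   30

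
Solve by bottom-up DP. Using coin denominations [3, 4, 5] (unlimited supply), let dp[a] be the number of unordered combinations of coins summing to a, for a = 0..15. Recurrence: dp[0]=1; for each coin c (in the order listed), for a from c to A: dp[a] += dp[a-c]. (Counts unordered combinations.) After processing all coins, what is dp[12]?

after  coin     0     1     2     3     4     5     6     7     8     9    10    11    12    13    14    15
          3     1     0     0     1     0     0     1     0     0     1     0     0     1     0     0     1
          4     1     0     0     1     1     0     1     1     1     1     1     1     2     1     1     2
          5     1     0     0     1     1     1     1     1     2     2     2     2     3     3     3     4

3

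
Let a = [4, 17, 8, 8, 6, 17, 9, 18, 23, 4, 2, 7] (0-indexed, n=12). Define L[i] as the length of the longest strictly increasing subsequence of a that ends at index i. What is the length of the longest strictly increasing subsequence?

   i    0    1    2    3    4    5    6    7    8    9   10   11
a[i]    4   17    8    8    6   17    9   18   23    4    2    7
L[i]    1    2    2    2    2    3    3    4    5    1    1    3

5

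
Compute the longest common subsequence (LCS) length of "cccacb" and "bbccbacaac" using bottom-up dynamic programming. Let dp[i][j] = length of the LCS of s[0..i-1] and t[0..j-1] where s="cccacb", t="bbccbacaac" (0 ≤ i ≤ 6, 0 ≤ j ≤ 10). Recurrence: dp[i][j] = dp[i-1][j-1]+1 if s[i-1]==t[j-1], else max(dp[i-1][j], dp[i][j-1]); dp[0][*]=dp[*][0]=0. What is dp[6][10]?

   ''  b  b  c  c  b  a  c  a  a  c
''  0  0  0  0  0  0  0  0  0  0  0
 c  0  0  0  1  1  1  1  1  1  1  1
 c  0  0  0  1  2  2  2  2  2  2  2
 c  0  0  0  1  2  2  2  3  3  3  3
 a  0  0  0  1  2  2  3  3  4  4  4
 c  0  0  0  1  2  2  3  4  4  4  5
 b  0  1  1  1  2  3  3  4  4  4  5

5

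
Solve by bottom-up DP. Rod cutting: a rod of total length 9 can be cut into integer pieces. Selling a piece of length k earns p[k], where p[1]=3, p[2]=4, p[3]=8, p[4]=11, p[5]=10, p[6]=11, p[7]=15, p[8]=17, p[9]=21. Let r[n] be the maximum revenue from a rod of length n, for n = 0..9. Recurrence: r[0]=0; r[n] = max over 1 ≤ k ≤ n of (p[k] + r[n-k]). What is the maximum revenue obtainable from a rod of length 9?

   n    0    1    2    3    4    5    6    7    8    9
r[n]    0    3    6    9   12   15   18   21   24   27

27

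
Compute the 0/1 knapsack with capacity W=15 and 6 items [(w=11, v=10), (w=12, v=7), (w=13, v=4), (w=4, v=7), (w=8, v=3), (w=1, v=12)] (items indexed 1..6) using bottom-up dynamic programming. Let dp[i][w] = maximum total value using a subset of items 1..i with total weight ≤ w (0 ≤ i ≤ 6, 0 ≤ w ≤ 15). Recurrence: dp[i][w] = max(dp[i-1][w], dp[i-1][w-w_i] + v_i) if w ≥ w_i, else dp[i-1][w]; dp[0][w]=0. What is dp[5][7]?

i\w   0   1   2   3   4   5   6   7   8   9  10  11  12  13  14  15
  0   0   0   0   0   0   0   0   0   0   0   0   0   0   0   0   0
  1   0   0   0   0   0   0   0   0   0   0   0  10  10  10  10  10
  2   0   0   0   0   0   0   0   0   0   0   0  10  10  10  10  10
  3   0   0   0   0   0   0   0   0   0   0   0  10  10  10  10  10
  4   0   0   0   0   7   7   7   7   7   7   7  10  10  10  10  17
  5   0   0   0   0   7   7   7   7   7   7   7  10  10  10  10  17
  6   0  12  12  12  12  19  19  19  19  19  19  19  22  22  22  22

7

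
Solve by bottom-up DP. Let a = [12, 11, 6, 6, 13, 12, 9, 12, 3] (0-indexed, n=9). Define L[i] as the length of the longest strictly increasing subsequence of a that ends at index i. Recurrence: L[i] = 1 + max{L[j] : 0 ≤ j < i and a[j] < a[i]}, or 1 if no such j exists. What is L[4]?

2

   i    0    1    2    3    4    5    6    7    8
a[i]   12   11    6    6   13   12    9   12    3
L[i]    1    1    1    1    2    2    2    3    1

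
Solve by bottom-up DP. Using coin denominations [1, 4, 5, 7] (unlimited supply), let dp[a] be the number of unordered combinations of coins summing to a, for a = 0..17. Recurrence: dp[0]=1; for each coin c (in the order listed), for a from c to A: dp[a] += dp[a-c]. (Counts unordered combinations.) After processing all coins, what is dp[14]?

after  coin     0     1     2     3     4     5     6     7     8     9    10    11    12    13    14    15    16    17
          1     1     1     1     1     1     1     1     1     1     1     1     1     1     1     1     1     1     1
          4     1     1     1     1     2     2     2     2     3     3     3     3     4     4     4     4     5     5
          5     1     1     1     1     2     3     3     3     4     5     6     6     7     8     9    10    11    12
          7     1     1     1     1     2     3     3     4     5     6     7     8    10    11    13    15    17    19

13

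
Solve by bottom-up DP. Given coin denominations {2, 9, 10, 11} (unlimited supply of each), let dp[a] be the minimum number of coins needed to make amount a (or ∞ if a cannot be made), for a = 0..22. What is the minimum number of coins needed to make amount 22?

2

 a  0  1  2  3  4  5  6  7  8  9 10 11 12 13 14 15 16 17 18 19 20 21 22
dp  0  -  1  -  2  -  3  -  4  1  1  1  2  2  3  3  4  4  2  2  2  2  2
(- denotes ∞ / unreachable)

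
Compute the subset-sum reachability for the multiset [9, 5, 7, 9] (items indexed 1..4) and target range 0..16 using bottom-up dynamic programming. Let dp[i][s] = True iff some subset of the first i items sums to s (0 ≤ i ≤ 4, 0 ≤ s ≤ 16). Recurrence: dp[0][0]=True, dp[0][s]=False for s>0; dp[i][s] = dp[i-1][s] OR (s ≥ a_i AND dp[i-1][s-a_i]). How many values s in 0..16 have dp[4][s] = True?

7

i\s   0   1   2   3   4   5   6   7   8   9  10  11  12  13  14  15  16
  0   T   F   F   F   F   F   F   F   F   F   F   F   F   F   F   F   F
  1   T   F   F   F   F   F   F   F   F   T   F   F   F   F   F   F   F
  2   T   F   F   F   F   T   F   F   F   T   F   F   F   F   T   F   F
  3   T   F   F   F   F   T   F   T   F   T   F   F   T   F   T   F   T
  4   T   F   F   F   F   T   F   T   F   T   F   F   T   F   T   F   T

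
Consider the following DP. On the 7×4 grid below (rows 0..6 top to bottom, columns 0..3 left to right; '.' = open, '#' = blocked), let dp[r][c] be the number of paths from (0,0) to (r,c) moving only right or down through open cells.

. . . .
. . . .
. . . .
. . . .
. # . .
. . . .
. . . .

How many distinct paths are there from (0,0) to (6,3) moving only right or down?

r\c   0   1   2   3
  0   1   1   1   1
  1   1   2   3   4
  2   1   3   6  10
  3   1   4  10  20
  4   1   0  10  30
  5   1   1  11  41
  6   1   2  13  54

54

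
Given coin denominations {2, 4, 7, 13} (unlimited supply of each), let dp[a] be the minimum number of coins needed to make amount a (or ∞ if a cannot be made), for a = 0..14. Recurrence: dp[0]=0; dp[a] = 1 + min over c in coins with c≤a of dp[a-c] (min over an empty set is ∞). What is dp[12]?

 a  0  1  2  3  4  5  6  7  8  9 10 11 12 13 14
dp  0  -  1  -  1  -  2  1  2  2  3  2  3  1  2
(- denotes ∞ / unreachable)

3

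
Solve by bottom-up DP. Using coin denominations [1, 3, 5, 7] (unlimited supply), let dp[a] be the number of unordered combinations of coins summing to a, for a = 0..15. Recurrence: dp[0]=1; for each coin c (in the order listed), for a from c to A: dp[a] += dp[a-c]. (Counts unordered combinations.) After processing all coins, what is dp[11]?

after  coin     0     1     2     3     4     5     6     7     8     9    10    11    12    13    14    15
          1     1     1     1     1     1     1     1     1     1     1     1     1     1     1     1     1
          3     1     1     1     2     2     2     3     3     3     4     4     4     5     5     5     6
          5     1     1     1     2     2     3     4     4     5     6     7     8     9    10    11    13
          7     1     1     1     2     2     3     4     5     6     7     9    10    12    14    16    19

10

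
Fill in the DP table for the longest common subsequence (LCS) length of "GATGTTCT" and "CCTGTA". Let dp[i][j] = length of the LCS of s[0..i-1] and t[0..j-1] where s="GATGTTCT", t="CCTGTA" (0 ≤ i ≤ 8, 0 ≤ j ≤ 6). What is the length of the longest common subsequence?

3

   ''  C  C  T  G  T  A
''  0  0  0  0  0  0  0
 G  0  0  0  0  1  1  1
 A  0  0  0  0  1  1  2
 T  0  0  0  1  1  2  2
 G  0  0  0  1  2  2  2
 T  0  0  0  1  2  3  3
 T  0  0  0  1  2  3  3
 C  0  1  1  1  2  3  3
 T  0  1  1  2  2  3  3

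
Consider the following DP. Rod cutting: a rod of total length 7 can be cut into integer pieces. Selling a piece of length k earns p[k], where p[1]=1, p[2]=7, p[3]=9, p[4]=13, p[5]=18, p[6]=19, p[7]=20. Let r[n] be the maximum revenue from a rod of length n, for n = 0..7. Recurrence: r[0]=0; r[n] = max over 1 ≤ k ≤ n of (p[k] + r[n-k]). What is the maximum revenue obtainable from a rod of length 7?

25

   n    0    1    2    3    4    5    6    7
r[n]    0    1    7    9   14   18   21   25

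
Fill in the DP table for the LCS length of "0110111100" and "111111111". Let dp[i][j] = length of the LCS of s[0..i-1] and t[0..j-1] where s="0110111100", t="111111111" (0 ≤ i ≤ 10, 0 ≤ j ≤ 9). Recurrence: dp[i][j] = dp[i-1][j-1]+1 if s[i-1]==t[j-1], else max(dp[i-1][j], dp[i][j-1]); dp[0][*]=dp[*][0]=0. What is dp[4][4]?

2

   ''  1  1  1  1  1  1  1  1  1
''  0  0  0  0  0  0  0  0  0  0
 0  0  0  0  0  0  0  0  0  0  0
 1  0  1  1  1  1  1  1  1  1  1
 1  0  1  2  2  2  2  2  2  2  2
 0  0  1  2  2  2  2  2  2  2  2
 1  0  1  2  3  3  3  3  3  3  3
 1  0  1  2  3  4  4  4  4  4  4
 1  0  1  2  3  4  5  5  5  5  5
 1  0  1  2  3  4  5  6  6  6  6
 0  0  1  2  3  4  5  6  6  6  6
 0  0  1  2  3  4  5  6  6  6  6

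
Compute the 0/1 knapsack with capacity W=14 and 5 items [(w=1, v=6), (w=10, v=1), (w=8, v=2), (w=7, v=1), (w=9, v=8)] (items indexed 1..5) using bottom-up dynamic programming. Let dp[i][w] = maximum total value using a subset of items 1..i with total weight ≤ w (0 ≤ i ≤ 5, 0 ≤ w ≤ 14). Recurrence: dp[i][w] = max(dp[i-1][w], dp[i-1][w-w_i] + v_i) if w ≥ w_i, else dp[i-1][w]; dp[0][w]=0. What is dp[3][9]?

8

i\w   0   1   2   3   4   5   6   7   8   9  10  11  12  13  14
  0   0   0   0   0   0   0   0   0   0   0   0   0   0   0   0
  1   0   6   6   6   6   6   6   6   6   6   6   6   6   6   6
  2   0   6   6   6   6   6   6   6   6   6   6   7   7   7   7
  3   0   6   6   6   6   6   6   6   6   8   8   8   8   8   8
  4   0   6   6   6   6   6   6   6   7   8   8   8   8   8   8
  5   0   6   6   6   6   6   6   6   7   8  14  14  14  14  14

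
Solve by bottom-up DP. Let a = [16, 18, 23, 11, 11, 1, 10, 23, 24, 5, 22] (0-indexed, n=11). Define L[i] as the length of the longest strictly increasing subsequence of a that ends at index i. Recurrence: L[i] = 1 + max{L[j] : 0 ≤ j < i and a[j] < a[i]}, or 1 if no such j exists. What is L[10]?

   i    0    1    2    3    4    5    6    7    8    9   10
a[i]   16   18   23   11   11    1   10   23   24    5   22
L[i]    1    2    3    1    1    1    2    3    4    2    3

3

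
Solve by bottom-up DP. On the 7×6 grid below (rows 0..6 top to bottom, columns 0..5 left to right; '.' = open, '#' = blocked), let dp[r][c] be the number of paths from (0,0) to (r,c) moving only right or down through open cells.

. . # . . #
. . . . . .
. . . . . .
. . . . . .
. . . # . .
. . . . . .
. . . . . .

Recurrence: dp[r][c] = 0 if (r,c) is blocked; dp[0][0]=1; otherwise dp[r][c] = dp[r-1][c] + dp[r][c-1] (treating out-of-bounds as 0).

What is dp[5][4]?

45

r\c   0   1   2   3   4   5
  0   1   1   0   0   0   0
  1   1   2   2   2   2   2
  2   1   3   5   7   9  11
  3   1   4   9  16  25  36
  4   1   5  14   0  25  61
  5   1   6  20  20  45 106
  6   1   7  27  47  92 198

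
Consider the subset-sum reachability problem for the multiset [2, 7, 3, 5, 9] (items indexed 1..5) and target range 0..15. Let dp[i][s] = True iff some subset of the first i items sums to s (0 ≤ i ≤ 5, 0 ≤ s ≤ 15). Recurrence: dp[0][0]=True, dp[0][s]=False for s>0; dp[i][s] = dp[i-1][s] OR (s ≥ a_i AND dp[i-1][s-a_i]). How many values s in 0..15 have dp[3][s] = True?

i\s   0   1   2   3   4   5   6   7   8   9  10  11  12  13  14  15
  0   T   F   F   F   F   F   F   F   F   F   F   F   F   F   F   F
  1   T   F   T   F   F   F   F   F   F   F   F   F   F   F   F   F
  2   T   F   T   F   F   F   F   T   F   T   F   F   F   F   F   F
  3   T   F   T   T   F   T   F   T   F   T   T   F   T   F   F   F
  4   T   F   T   T   F   T   F   T   T   T   T   F   T   F   T   T
  5   T   F   T   T   F   T   F   T   T   T   T   T   T   F   T   T

8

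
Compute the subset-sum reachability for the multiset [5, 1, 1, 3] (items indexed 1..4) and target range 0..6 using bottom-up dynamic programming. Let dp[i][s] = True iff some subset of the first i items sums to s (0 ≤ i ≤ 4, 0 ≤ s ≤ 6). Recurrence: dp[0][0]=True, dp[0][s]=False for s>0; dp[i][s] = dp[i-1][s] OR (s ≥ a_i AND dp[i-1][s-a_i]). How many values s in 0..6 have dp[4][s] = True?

i\s   0   1   2   3   4   5   6
  0   T   F   F   F   F   F   F
  1   T   F   F   F   F   T   F
  2   T   T   F   F   F   T   T
  3   T   T   T   F   F   T   T
  4   T   T   T   T   T   T   T

7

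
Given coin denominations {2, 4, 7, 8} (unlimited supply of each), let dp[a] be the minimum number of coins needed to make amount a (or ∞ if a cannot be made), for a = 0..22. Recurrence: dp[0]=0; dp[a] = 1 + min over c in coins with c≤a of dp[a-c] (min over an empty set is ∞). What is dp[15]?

2

 a  0  1  2  3  4  5  6  7  8  9 10 11 12 13 14 15 16 17 18 19 20 21 22
dp  0  -  1  -  1  -  2  1  1  2  2  2  2  3  2  2  2  3  3  3  3  3  3
(- denotes ∞ / unreachable)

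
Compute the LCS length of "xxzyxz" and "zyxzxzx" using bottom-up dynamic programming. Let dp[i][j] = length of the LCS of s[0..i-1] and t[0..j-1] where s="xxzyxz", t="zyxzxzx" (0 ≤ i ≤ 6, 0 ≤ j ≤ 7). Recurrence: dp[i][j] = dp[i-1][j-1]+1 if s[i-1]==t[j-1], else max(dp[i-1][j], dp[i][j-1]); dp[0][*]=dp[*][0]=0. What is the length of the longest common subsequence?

4

   ''  z  y  x  z  x  z  x
''  0  0  0  0  0  0  0  0
 x  0  0  0  1  1  1  1  1
 x  0  0  0  1  1  2  2  2
 z  0  1  1  1  2  2  3  3
 y  0  1  2  2  2  2  3  3
 x  0  1  2  3  3  3  3  4
 z  0  1  2  3  4  4  4  4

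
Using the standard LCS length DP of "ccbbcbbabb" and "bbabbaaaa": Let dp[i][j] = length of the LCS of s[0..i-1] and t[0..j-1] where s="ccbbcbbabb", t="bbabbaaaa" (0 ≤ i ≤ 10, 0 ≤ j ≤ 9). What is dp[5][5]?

2

   ''  b  b  a  b  b  a  a  a  a
''  0  0  0  0  0  0  0  0  0  0
 c  0  0  0  0  0  0  0  0  0  0
 c  0  0  0  0  0  0  0  0  0  0
 b  0  1  1  1  1  1  1  1  1  1
 b  0  1  2  2  2  2  2  2  2  2
 c  0  1  2  2  2  2  2  2  2  2
 b  0  1  2  2  3  3  3  3  3  3
 b  0  1  2  2  3  4  4  4  4  4
 a  0  1  2  3  3  4  5  5  5  5
 b  0  1  2  3  4  4  5  5  5  5
 b  0  1  2  3  4  5  5  5  5  5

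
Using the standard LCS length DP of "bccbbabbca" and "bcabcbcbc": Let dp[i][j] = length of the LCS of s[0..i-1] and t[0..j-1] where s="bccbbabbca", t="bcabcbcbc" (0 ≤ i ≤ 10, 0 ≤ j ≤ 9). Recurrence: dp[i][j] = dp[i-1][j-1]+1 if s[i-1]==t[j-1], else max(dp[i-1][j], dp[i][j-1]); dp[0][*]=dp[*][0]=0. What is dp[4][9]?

4

   ''  b  c  a  b  c  b  c  b  c
''  0  0  0  0  0  0  0  0  0  0
 b  0  1  1  1  1  1  1  1  1  1
 c  0  1  2  2  2  2  2  2  2  2
 c  0  1  2  2  2  3  3  3  3  3
 b  0  1  2  2  3  3  4  4  4  4
 b  0  1  2  2  3  3  4  4  5  5
 a  0  1  2  3  3  3  4  4  5  5
 b  0  1  2  3  4  4  4  4  5  5
 b  0  1  2  3  4  4  5  5  5  5
 c  0  1  2  3  4  5  5  6  6  6
 a  0  1  2  3  4  5  5  6  6  6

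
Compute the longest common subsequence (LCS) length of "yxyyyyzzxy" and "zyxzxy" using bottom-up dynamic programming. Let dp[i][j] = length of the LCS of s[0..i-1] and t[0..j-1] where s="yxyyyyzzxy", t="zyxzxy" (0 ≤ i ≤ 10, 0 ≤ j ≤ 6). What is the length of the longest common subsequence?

   ''  z  y  x  z  x  y
''  0  0  0  0  0  0  0
 y  0  0  1  1  1  1  1
 x  0  0  1  2  2  2  2
 y  0  0  1  2  2  2  3
 y  0  0  1  2  2  2  3
 y  0  0  1  2  2  2  3
 y  0  0  1  2  2  2  3
 z  0  1  1  2  3  3  3
 z  0  1  1  2  3  3  3
 x  0  1  1  2  3  4  4
 y  0  1  2  2  3  4  5

5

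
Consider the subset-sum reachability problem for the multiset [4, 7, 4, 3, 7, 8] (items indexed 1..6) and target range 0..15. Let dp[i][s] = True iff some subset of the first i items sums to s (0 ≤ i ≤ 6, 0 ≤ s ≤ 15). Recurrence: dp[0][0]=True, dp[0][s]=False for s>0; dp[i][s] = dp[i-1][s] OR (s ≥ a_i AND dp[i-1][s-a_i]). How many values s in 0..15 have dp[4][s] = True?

9

i\s   0   1   2   3   4   5   6   7   8   9  10  11  12  13  14  15
  0   T   F   F   F   F   F   F   F   F   F   F   F   F   F   F   F
  1   T   F   F   F   T   F   F   F   F   F   F   F   F   F   F   F
  2   T   F   F   F   T   F   F   T   F   F   F   T   F   F   F   F
  3   T   F   F   F   T   F   F   T   T   F   F   T   F   F   F   T
  4   T   F   F   T   T   F   F   T   T   F   T   T   F   F   T   T
  5   T   F   F   T   T   F   F   T   T   F   T   T   F   F   T   T
  6   T   F   F   T   T   F   F   T   T   F   T   T   T   F   T   T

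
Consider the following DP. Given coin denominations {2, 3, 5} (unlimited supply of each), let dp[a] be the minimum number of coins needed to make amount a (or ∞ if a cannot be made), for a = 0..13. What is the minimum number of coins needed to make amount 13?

3

 a  0  1  2  3  4  5  6  7  8  9 10 11 12 13
dp  0  -  1  1  2  1  2  2  2  3  2  3  3  3
(- denotes ∞ / unreachable)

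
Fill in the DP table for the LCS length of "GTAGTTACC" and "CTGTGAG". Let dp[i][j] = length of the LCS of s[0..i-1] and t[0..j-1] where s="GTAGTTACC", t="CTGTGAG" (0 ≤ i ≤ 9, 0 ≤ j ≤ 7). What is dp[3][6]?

   ''  C  T  G  T  G  A  G
''  0  0  0  0  0  0  0  0
 G  0  0  0  1  1  1  1  1
 T  0  0  1  1  2  2  2  2
 A  0  0  1  1  2  2  3  3
 G  0  0  1  2  2  3  3  4
 T  0  0  1  2  3  3  3  4
 T  0  0  1  2  3  3  3  4
 A  0  0  1  2  3  3  4  4
 C  0  1  1  2  3  3  4  4
 C  0  1  1  2  3  3  4  4

3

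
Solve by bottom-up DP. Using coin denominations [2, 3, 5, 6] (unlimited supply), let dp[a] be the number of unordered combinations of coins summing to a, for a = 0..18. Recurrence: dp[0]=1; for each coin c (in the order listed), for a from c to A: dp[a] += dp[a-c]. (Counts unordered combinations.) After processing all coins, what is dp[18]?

17

after  coin     0     1     2     3     4     5     6     7     8     9    10    11    12    13    14    15    16    17    18
          2     1     0     1     0     1     0     1     0     1     0     1     0     1     0     1     0     1     0     1
          3     1     0     1     1     1     1     2     1     2     2     2     2     3     2     3     3     3     3     4
          5     1     0     1     1     1     2     2     2     3     3     4     4     5     5     6     7     7     8     9
          6     1     0     1     1     1     2     3     2     4     4     5     6     8     7    10    11    12    14    17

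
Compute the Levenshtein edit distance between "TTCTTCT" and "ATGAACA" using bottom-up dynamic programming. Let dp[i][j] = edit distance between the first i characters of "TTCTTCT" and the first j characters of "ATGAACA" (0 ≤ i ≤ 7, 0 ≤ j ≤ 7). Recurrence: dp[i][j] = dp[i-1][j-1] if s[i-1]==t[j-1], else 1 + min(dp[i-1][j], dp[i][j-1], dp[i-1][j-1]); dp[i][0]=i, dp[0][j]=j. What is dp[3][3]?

2

   ''  A  T  G  A  A  C  A
''  0  1  2  3  4  5  6  7
 T  1  1  1  2  3  4  5  6
 T  2  2  1  2  3  4  5  6
 C  3  3  2  2  3  4  4  5
 T  4  4  3  3  3  4  5  5
 T  5  5  4  4  4  4  5  6
 C  6  6  5  5  5  5  4  5
 T  7  7  6  6  6  6  5  5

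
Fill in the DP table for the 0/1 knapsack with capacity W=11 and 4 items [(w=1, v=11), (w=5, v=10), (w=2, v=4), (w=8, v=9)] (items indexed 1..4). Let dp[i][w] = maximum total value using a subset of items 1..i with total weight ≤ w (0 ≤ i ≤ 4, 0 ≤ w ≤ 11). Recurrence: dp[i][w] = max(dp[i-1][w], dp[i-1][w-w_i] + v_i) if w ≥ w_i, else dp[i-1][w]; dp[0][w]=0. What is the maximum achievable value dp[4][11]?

25

i\w   0   1   2   3   4   5   6   7   8   9  10  11
  0   0   0   0   0   0   0   0   0   0   0   0   0
  1   0  11  11  11  11  11  11  11  11  11  11  11
  2   0  11  11  11  11  11  21  21  21  21  21  21
  3   0  11  11  15  15  15  21  21  25  25  25  25
  4   0  11  11  15  15  15  21  21  25  25  25  25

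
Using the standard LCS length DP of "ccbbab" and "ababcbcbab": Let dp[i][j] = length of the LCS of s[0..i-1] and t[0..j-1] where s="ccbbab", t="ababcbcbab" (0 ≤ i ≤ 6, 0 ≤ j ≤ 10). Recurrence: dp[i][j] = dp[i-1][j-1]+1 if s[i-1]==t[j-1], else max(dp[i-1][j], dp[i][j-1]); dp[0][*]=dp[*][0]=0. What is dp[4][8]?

3

   ''  a  b  a  b  c  b  c  b  a  b
''  0  0  0  0  0  0  0  0  0  0  0
 c  0  0  0  0  0  1  1  1  1  1  1
 c  0  0  0  0  0  1  1  2  2  2  2
 b  0  0  1  1  1  1  2  2  3  3  3
 b  0  0  1  1  2  2  2  2  3  3  4
 a  0  1  1  2  2  2  2  2  3  4  4
 b  0  1  2  2  3  3  3  3  3  4  5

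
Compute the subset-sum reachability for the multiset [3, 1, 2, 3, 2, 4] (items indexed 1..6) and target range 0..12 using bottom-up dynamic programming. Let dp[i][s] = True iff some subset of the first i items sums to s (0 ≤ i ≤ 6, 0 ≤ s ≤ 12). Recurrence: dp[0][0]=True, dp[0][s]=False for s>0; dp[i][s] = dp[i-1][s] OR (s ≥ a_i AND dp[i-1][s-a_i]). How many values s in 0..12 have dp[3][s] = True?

i\s   0   1   2   3   4   5   6   7   8   9  10  11  12
  0   T   F   F   F   F   F   F   F   F   F   F   F   F
  1   T   F   F   T   F   F   F   F   F   F   F   F   F
  2   T   T   F   T   T   F   F   F   F   F   F   F   F
  3   T   T   T   T   T   T   T   F   F   F   F   F   F
  4   T   T   T   T   T   T   T   T   T   T   F   F   F
  5   T   T   T   T   T   T   T   T   T   T   T   T   F
  6   T   T   T   T   T   T   T   T   T   T   T   T   T

7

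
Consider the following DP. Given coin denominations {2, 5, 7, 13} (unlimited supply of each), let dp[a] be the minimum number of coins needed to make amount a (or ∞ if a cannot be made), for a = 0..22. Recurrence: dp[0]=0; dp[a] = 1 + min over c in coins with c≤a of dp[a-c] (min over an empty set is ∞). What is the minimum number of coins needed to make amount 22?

 a  0  1  2  3  4  5  6  7  8  9 10 11 12 13 14 15 16 17 18 19 20 21 22
dp  0  -  1  -  2  1  3  1  4  2  2  3  2  1  2  2  3  3  2  3  2  3  3
(- denotes ∞ / unreachable)

3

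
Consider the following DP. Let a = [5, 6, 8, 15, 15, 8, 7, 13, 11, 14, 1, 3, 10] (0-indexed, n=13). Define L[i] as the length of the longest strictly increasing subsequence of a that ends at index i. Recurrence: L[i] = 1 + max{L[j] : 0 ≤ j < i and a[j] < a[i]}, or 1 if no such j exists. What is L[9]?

   i    0    1    2    3    4    5    6    7    8    9   10   11   12
a[i]    5    6    8   15   15    8    7   13   11   14    1    3   10
L[i]    1    2    3    4    4    3    3    4    4    5    1    2    4

5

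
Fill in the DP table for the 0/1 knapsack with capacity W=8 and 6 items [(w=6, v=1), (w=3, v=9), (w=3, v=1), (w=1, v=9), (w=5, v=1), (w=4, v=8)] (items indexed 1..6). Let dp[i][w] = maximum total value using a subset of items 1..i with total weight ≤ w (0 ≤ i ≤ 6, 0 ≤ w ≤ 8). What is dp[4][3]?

i\w   0   1   2   3   4   5   6   7   8
  0   0   0   0   0   0   0   0   0   0
  1   0   0   0   0   0   0   1   1   1
  2   0   0   0   9   9   9   9   9   9
  3   0   0   0   9   9   9  10  10  10
  4   0   9   9   9  18  18  18  19  19
  5   0   9   9   9  18  18  18  19  19
  6   0   9   9   9  18  18  18  19  26

9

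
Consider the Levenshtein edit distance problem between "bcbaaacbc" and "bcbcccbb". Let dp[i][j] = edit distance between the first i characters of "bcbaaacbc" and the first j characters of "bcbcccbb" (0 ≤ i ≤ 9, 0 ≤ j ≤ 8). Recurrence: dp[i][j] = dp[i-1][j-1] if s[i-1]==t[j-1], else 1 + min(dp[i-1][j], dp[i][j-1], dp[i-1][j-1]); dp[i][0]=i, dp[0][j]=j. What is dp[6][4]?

3

   ''  b  c  b  c  c  c  b  b
''  0  1  2  3  4  5  6  7  8
 b  1  0  1  2  3  4  5  6  7
 c  2  1  0  1  2  3  4  5  6
 b  3  2  1  0  1  2  3  4  5
 a  4  3  2  1  1  2  3  4  5
 a  5  4  3  2  2  2  3  4  5
 a  6  5  4  3  3  3  3  4  5
 c  7  6  5  4  3  3  3  4  5
 b  8  7  6  5  4  4  4  3  4
 c  9  8  7  6  5  4  4  4  4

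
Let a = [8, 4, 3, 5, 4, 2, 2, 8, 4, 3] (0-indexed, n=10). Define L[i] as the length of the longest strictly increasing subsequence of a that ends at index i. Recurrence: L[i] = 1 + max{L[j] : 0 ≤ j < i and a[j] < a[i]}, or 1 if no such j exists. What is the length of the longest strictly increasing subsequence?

   i    0    1    2    3    4    5    6    7    8    9
a[i]    8    4    3    5    4    2    2    8    4    3
L[i]    1    1    1    2    2    1    1    3    2    2

3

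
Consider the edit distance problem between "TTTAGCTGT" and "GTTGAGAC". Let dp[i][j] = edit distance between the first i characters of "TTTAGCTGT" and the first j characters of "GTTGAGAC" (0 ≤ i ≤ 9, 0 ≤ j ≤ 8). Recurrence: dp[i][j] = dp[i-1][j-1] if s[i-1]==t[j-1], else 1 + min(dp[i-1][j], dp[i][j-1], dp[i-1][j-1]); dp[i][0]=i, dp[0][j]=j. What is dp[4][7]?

   ''  G  T  T  G  A  G  A  C
''  0  1  2  3  4  5  6  7  8
 T  1  1  1  2  3  4  5  6  7
 T  2  2  1  1  2  3  4  5  6
 T  3  3  2  1  2  3  4  5  6
 A  4  4  3  2  2  2  3  4  5
 G  5  4  4  3  2  3  2  3  4
 C  6  5  5  4  3  3  3  3  3
 T  7  6  5  5  4  4  4  4  4
 G  8  7  6  6  5  5  4  5  5
 T  9  8  7  6  6  6  5  5  6

4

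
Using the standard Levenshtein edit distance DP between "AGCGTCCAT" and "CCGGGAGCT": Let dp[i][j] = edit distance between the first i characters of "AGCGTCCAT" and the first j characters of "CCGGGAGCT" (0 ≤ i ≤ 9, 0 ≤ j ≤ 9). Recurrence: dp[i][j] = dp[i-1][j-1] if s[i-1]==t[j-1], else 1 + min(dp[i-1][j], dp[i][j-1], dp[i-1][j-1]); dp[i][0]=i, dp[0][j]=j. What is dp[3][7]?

6

   ''  C  C  G  G  G  A  G  C  T
''  0  1  2  3  4  5  6  7  8  9
 A  1  1  2  3  4  5  5  6  7  8
 G  2  2  2  2  3  4  5  5  6  7
 C  3  2  2  3  3  4  5  6  5  6
 G  4  3  3  2  3  3  4  5  6  6
 T  5  4  4  3  3  4  4  5  6  6
 C  6  5  4  4  4  4  5  5  5  6
 C  7  6  5  5  5  5  5  6  5  6
 A  8  7  6  6  6  6  5  6  6  6
 T  9  8  7  7  7  7  6  6  7  6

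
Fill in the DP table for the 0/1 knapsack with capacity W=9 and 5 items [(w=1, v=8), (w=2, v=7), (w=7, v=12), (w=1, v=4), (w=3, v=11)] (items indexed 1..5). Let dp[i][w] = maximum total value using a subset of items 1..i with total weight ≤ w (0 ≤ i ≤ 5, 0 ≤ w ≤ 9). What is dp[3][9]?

i\w   0   1   2   3   4   5   6   7   8   9
  0   0   0   0   0   0   0   0   0   0   0
  1   0   8   8   8   8   8   8   8   8   8
  2   0   8   8  15  15  15  15  15  15  15
  3   0   8   8  15  15  15  15  15  20  20
  4   0   8  12  15  19  19  19  19  20  24
  5   0   8  12  15  19  23  26  30  30  30

20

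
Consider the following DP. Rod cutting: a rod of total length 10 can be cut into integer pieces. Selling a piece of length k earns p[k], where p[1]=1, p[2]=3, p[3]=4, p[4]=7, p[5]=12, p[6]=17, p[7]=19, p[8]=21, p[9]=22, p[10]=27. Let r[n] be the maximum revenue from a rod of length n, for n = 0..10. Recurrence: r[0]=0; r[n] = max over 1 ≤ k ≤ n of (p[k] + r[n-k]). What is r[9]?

   n    0    1    2    3    4    5    6    7    8    9   10
r[n]    0    1    3    4    7   12   17   19   21   22   27

22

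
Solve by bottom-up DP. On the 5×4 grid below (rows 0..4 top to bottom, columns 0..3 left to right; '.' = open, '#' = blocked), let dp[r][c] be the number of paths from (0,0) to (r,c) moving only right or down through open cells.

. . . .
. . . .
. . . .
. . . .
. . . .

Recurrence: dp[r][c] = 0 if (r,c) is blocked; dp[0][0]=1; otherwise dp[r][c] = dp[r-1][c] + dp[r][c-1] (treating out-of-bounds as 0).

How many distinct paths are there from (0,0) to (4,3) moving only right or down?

r\c   0   1   2   3
  0   1   1   1   1
  1   1   2   3   4
  2   1   3   6  10
  3   1   4  10  20
  4   1   5  15  35

35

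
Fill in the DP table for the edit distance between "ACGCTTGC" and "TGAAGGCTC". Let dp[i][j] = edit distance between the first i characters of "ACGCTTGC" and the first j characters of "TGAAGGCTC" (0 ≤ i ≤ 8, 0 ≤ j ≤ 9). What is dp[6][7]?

   ''  T  G  A  A  G  G  C  T  C
''  0  1  2  3  4  5  6  7  8  9
 A  1  1  2  2  3  4  5  6  7  8
 C  2  2  2  3  3  4  5  5  6  7
 G  3  3  2  3  4  3  4  5  6  7
 C  4  4  3  3  4  4  4  4  5  6
 T  5  4  4  4  4  5  5  5  4  5
 T  6  5  5  5  5  5  6  6  5  5
 G  7  6  5  6  6  5  5  6  6  6
 C  8  7  6  6  7  6  6  5  6  6

6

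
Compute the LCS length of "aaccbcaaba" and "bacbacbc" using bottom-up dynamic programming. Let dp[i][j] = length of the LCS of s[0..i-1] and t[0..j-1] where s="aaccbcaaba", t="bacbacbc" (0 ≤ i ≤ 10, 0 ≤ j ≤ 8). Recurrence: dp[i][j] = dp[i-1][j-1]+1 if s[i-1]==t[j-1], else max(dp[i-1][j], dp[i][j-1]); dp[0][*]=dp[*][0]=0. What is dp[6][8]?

5

   ''  b  a  c  b  a  c  b  c
''  0  0  0  0  0  0  0  0  0
 a  0  0  1  1  1  1  1  1  1
 a  0  0  1  1  1  2  2  2  2
 c  0  0  1  2  2  2  3  3  3
 c  0  0  1  2  2  2  3  3  4
 b  0  1  1  2  3  3  3  4  4
 c  0  1  1  2  3  3  4  4  5
 a  0  1  2  2  3  4  4  4  5
 a  0  1  2  2  3  4  4  4  5
 b  0  1  2  2  3  4  4  5  5
 a  0  1  2  2  3  4  4  5  5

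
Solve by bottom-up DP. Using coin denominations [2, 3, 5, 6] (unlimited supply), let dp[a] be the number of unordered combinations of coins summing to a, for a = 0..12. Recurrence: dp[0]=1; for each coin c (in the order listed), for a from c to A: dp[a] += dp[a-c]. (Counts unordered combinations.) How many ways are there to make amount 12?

after  coin     0     1     2     3     4     5     6     7     8     9    10    11    12
          2     1     0     1     0     1     0     1     0     1     0     1     0     1
          3     1     0     1     1     1     1     2     1     2     2     2     2     3
          5     1     0     1     1     1     2     2     2     3     3     4     4     5
          6     1     0     1     1     1     2     3     2     4     4     5     6     8

8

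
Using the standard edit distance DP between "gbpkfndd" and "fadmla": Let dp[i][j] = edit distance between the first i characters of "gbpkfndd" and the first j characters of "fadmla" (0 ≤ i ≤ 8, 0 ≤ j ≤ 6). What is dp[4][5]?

   ''  f  a  d  m  l  a
''  0  1  2  3  4  5  6
 g  1  1  2  3  4  5  6
 b  2  2  2  3  4  5  6
 p  3  3  3  3  4  5  6
 k  4  4  4  4  4  5  6
 f  5  4  5  5  5  5  6
 n  6  5  5  6  6  6  6
 d  7  6  6  5  6  7  7
 d  8  7  7  6  6  7  8

5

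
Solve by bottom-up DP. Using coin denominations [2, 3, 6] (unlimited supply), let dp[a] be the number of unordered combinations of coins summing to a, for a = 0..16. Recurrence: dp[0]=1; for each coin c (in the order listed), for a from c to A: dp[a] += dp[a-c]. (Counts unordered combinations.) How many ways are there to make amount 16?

after  coin     0     1     2     3     4     5     6     7     8     9    10    11    12    13    14    15    16
          2     1     0     1     0     1     0     1     0     1     0     1     0     1     0     1     0     1
          3     1     0     1     1     1     1     2     1     2     2     2     2     3     2     3     3     3
          6     1     0     1     1     1     1     3     1     3     3     3     3     6     3     6     6     6

6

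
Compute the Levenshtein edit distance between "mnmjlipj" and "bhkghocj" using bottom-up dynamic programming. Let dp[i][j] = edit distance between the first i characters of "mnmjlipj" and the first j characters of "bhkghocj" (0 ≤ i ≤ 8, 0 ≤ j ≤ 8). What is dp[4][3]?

   ''  b  h  k  g  h  o  c  j
''  0  1  2  3  4  5  6  7  8
 m  1  1  2  3  4  5  6  7  8
 n  2  2  2  3  4  5  6  7  8
 m  3  3  3  3  4  5  6  7  8
 j  4  4  4  4  4  5  6  7  7
 l  5  5  5  5  5  5  6  7  8
 i  6  6  6  6  6  6  6  7  8
 p  7  7  7  7  7  7  7  7  8
 j  8  8  8  8  8  8  8  8  7

4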